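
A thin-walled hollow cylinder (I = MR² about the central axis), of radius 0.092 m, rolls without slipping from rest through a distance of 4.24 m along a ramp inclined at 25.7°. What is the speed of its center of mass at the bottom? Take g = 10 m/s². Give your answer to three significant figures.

With I = MR², the ratio k = I/(MR²) is 1.
Pure rolling means v = ωR; then KE = ½Mv² + ½I(v/R)² = ½(1+k)Mv² = Mv².
The vertical drop is h = L sinθ = 4.24 × sin25.7° = 1.839 m.
Energy conservation: Mgh = Mv², so v = √(2gh/(1+k)) = √(2 × 10 × 1.839 / 2) ≈ 4.29 m/s.

v ≈ 4.29 m/s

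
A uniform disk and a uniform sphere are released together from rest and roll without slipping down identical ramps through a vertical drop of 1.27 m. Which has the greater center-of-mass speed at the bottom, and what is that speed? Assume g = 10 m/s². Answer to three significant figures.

For rolling without slipping, Mgh = ½(1+k)Mv² where k = I/(MR²), so v = √(2gh/(1+k)).
Uniform disk: k = 0.5, giving v = √(2×10×1.27/1.5) = 4.115 m/s.
Uniform sphere: k = 0.4, giving v = √(2×10×1.27/1.4) = 4.259 m/s.
The smaller k wins: the uniform sphere, at ≈ 4.26 m/s.

the uniform sphere, at v ≈ 4.26 m/s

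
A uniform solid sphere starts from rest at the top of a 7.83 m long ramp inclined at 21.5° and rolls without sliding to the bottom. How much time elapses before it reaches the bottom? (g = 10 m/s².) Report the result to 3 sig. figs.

Here I = (2/5)MR², so the shape factor k = I/(MR²) = 0.4.
Translational: Mg sinθ − f = Ma. Rotational about the CM: fR = Iα = kMRa, so f = kMa.
Hence a = g sinθ/(1+k) = 10×sin21.5°/1.4 = 2.618 m/s².
With constant a from rest, t = √(2L/a) = √(2·7.83/2.618) ≈ 2.45 s.

t ≈ 2.45 s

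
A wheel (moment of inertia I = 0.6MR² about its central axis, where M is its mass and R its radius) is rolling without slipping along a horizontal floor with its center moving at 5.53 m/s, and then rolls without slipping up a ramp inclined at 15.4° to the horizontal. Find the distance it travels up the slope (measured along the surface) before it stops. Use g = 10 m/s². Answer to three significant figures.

d ≈ 9.21 m

For this body I = 0.6MR², i.e. k = I/(MR²) = 0.6.
Since it rolls without slipping, ω = v/R and KE = ½Mv² + ½Iω² = ½(1+k)Mv² = (4/5)Mv².
Setting this equal to Mgh gives the vertical rise h = (1+k)v₀²/(2g) = 1.6×5.53²/(2×10) = 2.446 m.
The distance along the slope is d = h/sinθ = 2.446/sin15.4° ≈ 9.21 m.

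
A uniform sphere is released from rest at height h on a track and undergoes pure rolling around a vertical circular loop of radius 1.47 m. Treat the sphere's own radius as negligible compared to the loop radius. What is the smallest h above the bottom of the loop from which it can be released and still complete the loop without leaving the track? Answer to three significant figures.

h_min ≈ 3.97 m

For this body I = (2/5)MR², i.e. k = I/(MR²) = 0.4.
At the top of the loop, the minimum-contact condition is Mg = Mv_top²/r, so v_top² = gr.
With ω = v/R, the kinetic energy at speed v is ½(1+k)Mv² = (7/10)Mv².
Energy conservation from release (height h) to the top (height 2r): Mgh = Mg(2r) + (7/10)M·gr.
Thus h_min = 2r + (1+k)r/2 = r(2 + 1.4/2) = 1.47 × 2.7 ≈ 3.97 m.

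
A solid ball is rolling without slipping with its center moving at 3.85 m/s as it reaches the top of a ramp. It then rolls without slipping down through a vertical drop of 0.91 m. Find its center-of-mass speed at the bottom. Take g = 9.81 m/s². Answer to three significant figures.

v ≈ 5.25 m/s

For this body I = (2/5)MR², i.e. k = I/(MR²) = 0.4.
The rolling condition ω = v/R makes the rotational term ½I(v/R)² = ½kMv², so KE_total = ½(1+k)Mv² = (7/10)Mv².
Energy conservation: (7/10)Mv₀² + Mgh = (7/10)Mv², so v² = v₀² + 2gh/(1+k).
v = √(3.85² + 2×9.81×0.91/1.4) = √27.58 ≈ 5.25 m/s.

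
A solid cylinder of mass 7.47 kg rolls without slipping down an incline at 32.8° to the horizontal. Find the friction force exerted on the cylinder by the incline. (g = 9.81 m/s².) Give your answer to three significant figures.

For this body I = (1/2)MR², i.e. k = I/(MR²) = 0.5.
Newton's second law down the slope: Mg sinθ − f = Ma. The torque equation fR = Iα (with α = a/R) gives f = kMa.
Combining, a = g sinθ/(1+k) and f = kMa = kMg sinθ/(1+k).
f = 0.5 × 7.47 × 9.81 × sin32.8° / 1.5 ≈ 13.2 N.

f ≈ 13.2 N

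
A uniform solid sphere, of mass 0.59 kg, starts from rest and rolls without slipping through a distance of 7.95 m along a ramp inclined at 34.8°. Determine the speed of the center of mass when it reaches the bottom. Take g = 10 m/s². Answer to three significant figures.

v ≈ 8.05 m/s

The moment of inertia is (2/5)MR², giving k ≡ I/(MR²) = 0.4.
The rolling condition ω = v/R makes the rotational term ½I(v/R)² = ½kMv², so KE_total = ½(1+k)Mv² = (7/10)Mv².
The vertical drop is h = L sinθ = 7.95 × sin34.8° = 4.537 m.
Energy conservation: Mgh = (7/10)Mv², so v = √(2gh/(1+k)) = √(2 × 10 × 4.537 / 1.4) ≈ 8.05 m/s.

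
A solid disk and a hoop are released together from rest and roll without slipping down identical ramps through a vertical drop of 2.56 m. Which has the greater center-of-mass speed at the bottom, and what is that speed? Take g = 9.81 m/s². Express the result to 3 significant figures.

For rolling without slipping, Mgh = ½(1+k)Mv² where k = I/(MR²), so v = √(2gh/(1+k)).
Solid disk: k = 0.5, giving v = √(2×9.81×2.56/1.5) = 5.787 m/s.
Hoop: k = 1, giving v = √(2×9.81×2.56/2) = 5.011 m/s.
The smaller k wins: the solid disk, at ≈ 5.79 m/s.

the solid disk, at v ≈ 5.79 m/s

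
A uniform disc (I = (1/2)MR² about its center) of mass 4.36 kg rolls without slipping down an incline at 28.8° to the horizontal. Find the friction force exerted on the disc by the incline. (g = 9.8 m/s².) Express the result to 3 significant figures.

f ≈ 6.86 N

For this body I = (1/2)MR², i.e. k = I/(MR²) = 0.5.
Translational: Mg sinθ − f = Ma. Rotational about the CM: fR = Iα = kMRa, so f = kMa.
Combining, a = g sinθ/(1+k) and f = kMa = kMg sinθ/(1+k).
f = 0.5 × 4.36 × 9.8 × sin28.8° / 1.5 ≈ 6.86 N.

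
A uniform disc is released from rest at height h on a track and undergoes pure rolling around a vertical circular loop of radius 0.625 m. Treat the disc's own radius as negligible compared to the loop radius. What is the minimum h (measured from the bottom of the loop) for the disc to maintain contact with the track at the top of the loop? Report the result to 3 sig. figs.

With I = (1/2)MR², the ratio k = I/(MR²) is 0.5.
At the top, contact is just lost when gravity alone supplies the centripetal force: Mg = Mv_top²/r, i.e. v_top² = gr.
With ω = v/R, the kinetic energy at speed v is ½(1+k)Mv² = (3/4)Mv².
Energy conservation from release (height h) to the top (height 2r): Mgh = Mg(2r) + (3/4)M·gr.
Thus h_min = 2r + (1+k)r/2 = r(2 + 1.5/2) = 0.625 × 2.75 ≈ 1.72 m.

h_min ≈ 1.72 m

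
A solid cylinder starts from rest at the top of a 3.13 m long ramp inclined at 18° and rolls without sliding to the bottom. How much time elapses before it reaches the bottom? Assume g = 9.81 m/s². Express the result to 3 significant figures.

t ≈ 1.76 s

The moment of inertia is (1/2)MR², giving k ≡ I/(MR²) = 0.5.
Translational: Mg sinθ − f = Ma. Rotational about the CM: fR = Iα = kMRa, so f = kMa.
Hence a = g sinθ/(1+k) = 9.81×sin18°/1.5 = 2.021 m/s².
With constant a from rest, t = √(2L/a) = √(2·3.13/2.021) ≈ 1.76 s.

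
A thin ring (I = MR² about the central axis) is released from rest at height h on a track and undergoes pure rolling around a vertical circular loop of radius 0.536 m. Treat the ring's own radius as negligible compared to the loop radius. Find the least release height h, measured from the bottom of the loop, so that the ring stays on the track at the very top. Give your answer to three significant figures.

h_min ≈ 1.61 m

With I = MR², the ratio k = I/(MR²) is 1.
At the top of the loop, the minimum-contact condition is Mg = Mv_top²/r, so v_top² = gr.
With ω = v/R, the kinetic energy at speed v is ½(1+k)Mv² = Mv².
Energy conservation from release (height h) to the top (height 2r): Mgh = Mg(2r) + M·gr.
Thus h_min = 2r + (1+k)r/2 = r(2 + 2/2) = 0.536 × 3 ≈ 1.61 m.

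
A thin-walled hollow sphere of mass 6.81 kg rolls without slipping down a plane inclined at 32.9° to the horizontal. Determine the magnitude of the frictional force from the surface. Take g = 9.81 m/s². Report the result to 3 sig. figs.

The moment of inertia is (2/3)MR², giving k ≡ I/(MR²) = 2/3.
Along the incline Mg sinθ − f = Ma, and torque about the center fR = Iα = kMR²(a/R) gives f = kMa.
Combining, a = g sinθ/(1+k) and f = kMa = kMg sinθ/(1+k).
f = (2/3) × 6.81 × 9.81 × sin32.9° / 1.667 ≈ 14.5 N.

f ≈ 14.5 N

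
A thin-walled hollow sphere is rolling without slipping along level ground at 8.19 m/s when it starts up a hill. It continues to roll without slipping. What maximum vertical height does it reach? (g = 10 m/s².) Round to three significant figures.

h ≈ 5.59 m

Here I = (2/3)MR², so the shape factor k = I/(MR²) = 2/3.
Rolling without slipping gives ω = v/R, so the total kinetic energy is ½Mv² + ½Iω² = ½(1+k)Mv² = (5/6)Mv².
All of this converts to potential energy at the highest point: (5/6)Mv₀² = Mgh.
Thus h = (1+k)v₀²/(2g) = 1.667 × 8.19² / (2 × 10) ≈ 5.59 m.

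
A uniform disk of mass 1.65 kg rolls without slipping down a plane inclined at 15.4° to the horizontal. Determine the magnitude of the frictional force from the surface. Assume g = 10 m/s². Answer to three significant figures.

For this body I = (1/2)MR², i.e. k = I/(MR²) = 0.5.
Newton's second law down the slope: Mg sinθ − f = Ma. The torque equation fR = Iα (with α = a/R) gives f = kMa.
Combining, a = g sinθ/(1+k) and f = kMa = kMg sinθ/(1+k).
f = 0.5 × 1.65 × 10 × sin15.4° / 1.5 ≈ 1.46 N.

f ≈ 1.46 N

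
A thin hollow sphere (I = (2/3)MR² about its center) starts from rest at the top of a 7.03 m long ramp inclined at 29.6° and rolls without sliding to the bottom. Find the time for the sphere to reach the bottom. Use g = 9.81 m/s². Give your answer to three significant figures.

t ≈ 2.20 s

For this body I = (2/3)MR², i.e. k = I/(MR²) = 2/3.
Translational: Mg sinθ − f = Ma. Rotational about the CM: fR = Iα = kMRa, so f = kMa.
Hence a = g sinθ/(1+k) = 9.81×sin29.6°/1.667 = 2.907 m/s².
Starting from rest, L = ½at², so t = √(2L/a) = √(2×7.03/2.907) ≈ 2.20 s.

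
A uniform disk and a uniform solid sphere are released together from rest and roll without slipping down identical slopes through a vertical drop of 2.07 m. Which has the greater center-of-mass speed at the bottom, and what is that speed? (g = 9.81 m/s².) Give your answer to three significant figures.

the uniform solid sphere, at v ≈ 5.39 m/s

For rolling without slipping, Mgh = ½(1+k)Mv² where k = I/(MR²), so v = √(2gh/(1+k)).
Uniform disk: k = 0.5, giving v = √(2×9.81×2.07/1.5) = 5.203 m/s.
Uniform solid sphere: k = 0.4, giving v = √(2×9.81×2.07/1.4) = 5.386 m/s.
The smaller k wins: the uniform solid sphere, at ≈ 5.39 m/s.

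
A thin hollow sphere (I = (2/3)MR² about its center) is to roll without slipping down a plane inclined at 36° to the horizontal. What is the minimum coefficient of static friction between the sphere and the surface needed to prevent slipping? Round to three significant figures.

For this body I = (2/3)MR², i.e. k = I/(MR²) = 2/3.
Translational: Mg sinθ − f = Ma. Rotational about the CM: fR = Iα = kMRa, so f = kMa.
These give a = g sinθ/(1+k) and the required friction f = kMg sinθ/(1+k).
With N = Mg cosθ, the no-slip condition f ≤ μN gives μ_min = f/N = k tanθ/(1+k).
μ_min = (2/3) × tan36° / 1.667 ≈ 0.291.

μ_min ≈ 0.291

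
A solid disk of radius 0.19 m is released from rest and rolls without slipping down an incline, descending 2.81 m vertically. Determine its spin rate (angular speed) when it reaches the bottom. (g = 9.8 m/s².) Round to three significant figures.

Here I = (1/2)MR², so the shape factor k = I/(MR²) = 0.5.
Since it rolls without slipping, ω = v/R and KE = ½Mv² + ½Iω² = ½(1+k)Mv² = (3/4)Mv².
Energy conservation Mgh = ½(1+k)Mv² gives v = √(2gh/(1+k)) = √(2 × 9.8 × 2.81 / 1.5) = 6.059 m/s.
Then ω = v/R = 6.059 / 0.19 ≈ 31.9 rad/s.

ω ≈ 31.9 rad/s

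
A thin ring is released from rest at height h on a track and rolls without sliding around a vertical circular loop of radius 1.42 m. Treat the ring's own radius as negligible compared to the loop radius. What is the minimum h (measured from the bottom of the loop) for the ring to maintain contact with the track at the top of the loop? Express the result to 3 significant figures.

h_min ≈ 4.26 m

Here I = MR², so the shape factor k = I/(MR²) = 1.
At the top, contact is just lost when gravity alone supplies the centripetal force: Mg = Mv_top²/r, i.e. v_top² = gr.
With ω = v/R, the kinetic energy at speed v is ½(1+k)Mv² = Mv².
Energy conservation from release (height h) to the top (height 2r): Mgh = Mg(2r) + M·gr.
Thus h_min = 2r + (1+k)r/2 = r(2 + 2/2) = 1.42 × 3 ≈ 4.26 m.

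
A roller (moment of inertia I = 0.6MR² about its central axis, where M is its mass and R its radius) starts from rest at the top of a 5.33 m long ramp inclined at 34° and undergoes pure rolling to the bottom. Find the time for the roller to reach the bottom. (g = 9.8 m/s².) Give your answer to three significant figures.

t ≈ 1.76 s

Here I = 0.6MR², so the shape factor k = I/(MR²) = 0.6.
Newton's second law down the slope: Mg sinθ − f = Ma. The torque equation fR = Iα (with α = a/R) gives f = kMa.
Hence a = g sinθ/(1+k) = 9.8×sin34°/1.6 = 3.425 m/s².
With constant a from rest, t = √(2L/a) = √(2·5.33/3.425) ≈ 1.76 s.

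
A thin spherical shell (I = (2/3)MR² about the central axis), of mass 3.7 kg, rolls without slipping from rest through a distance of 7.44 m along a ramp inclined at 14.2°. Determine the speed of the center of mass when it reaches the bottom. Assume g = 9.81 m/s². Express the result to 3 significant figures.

The moment of inertia is (2/3)MR², giving k ≡ I/(MR²) = 2/3.
Rolling without slipping gives ω = v/R, so the total kinetic energy is ½Mv² + ½Iω² = ½(1+k)Mv² = (5/6)Mv².
The vertical drop is h = L sinθ = 7.44 × sin14.2° = 1.825 m.
Setting Mgh = (5/6)Mv² gives v = √(2gh/(1+k)) = √(2·9.81·1.825/1.667) ≈ 4.64 m/s.

v ≈ 4.64 m/s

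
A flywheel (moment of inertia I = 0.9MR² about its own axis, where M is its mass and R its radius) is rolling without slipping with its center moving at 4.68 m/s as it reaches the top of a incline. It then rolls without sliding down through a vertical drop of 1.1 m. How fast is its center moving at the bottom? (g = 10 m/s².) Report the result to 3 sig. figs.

Here I = 0.9MR², so the shape factor k = I/(MR²) = 0.9.
The rolling condition ω = v/R makes the rotational term ½I(v/R)² = ½kMv², so KE_total = ½(1+k)Mv² = (19/20)Mv².
Conserving energy between top and bottom: (19/20)Mv² = (19/20)Mv₀² + Mgh, hence v² = v₀² + 2gh/(1+k).
v = √(4.68² + 2×10×1.1/1.9) = √33.48 ≈ 5.79 m/s.

v ≈ 5.79 m/s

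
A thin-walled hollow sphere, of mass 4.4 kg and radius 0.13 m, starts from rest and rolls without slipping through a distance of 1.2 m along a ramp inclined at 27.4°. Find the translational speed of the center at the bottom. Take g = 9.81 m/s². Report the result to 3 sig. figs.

v ≈ 2.55 m/s

Here I = (2/3)MR², so the shape factor k = I/(MR²) = 2/3.
The rolling condition ω = v/R makes the rotational term ½I(v/R)² = ½kMv², so KE_total = ½(1+k)Mv² = (5/6)Mv².
The vertical drop is h = L sinθ = 1.2 × sin27.4° = 0.5522 m.
Energy conservation: Mgh = (5/6)Mv², so v = √(2gh/(1+k)) = √(2 × 9.81 × 0.5522 / 1.667) ≈ 2.55 m/s.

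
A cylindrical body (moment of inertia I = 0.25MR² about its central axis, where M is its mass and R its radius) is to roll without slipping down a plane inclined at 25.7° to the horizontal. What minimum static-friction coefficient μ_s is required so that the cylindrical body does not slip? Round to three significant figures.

μ_min ≈ 0.0963

With I = 0.25MR², the ratio k = I/(MR²) is 0.25.
Newton's second law down the slope: Mg sinθ − f = Ma. The torque equation fR = Iα (with α = a/R) gives f = kMa.
These give a = g sinθ/(1+k) and the required friction f = kMg sinθ/(1+k).
The normal force is N = Mg cosθ, so μ_min = f/N = k tanθ/(1+k).
μ_min = 0.25 × tan25.7° / 1.25 ≈ 0.0963.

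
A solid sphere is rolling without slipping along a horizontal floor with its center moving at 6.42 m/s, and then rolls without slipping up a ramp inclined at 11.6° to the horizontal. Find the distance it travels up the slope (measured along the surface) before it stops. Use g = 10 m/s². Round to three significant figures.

Here I = (2/5)MR², so the shape factor k = I/(MR²) = 0.4.
The rolling condition ω = v/R makes the rotational term ½I(v/R)² = ½kMv², so KE_total = ½(1+k)Mv² = (7/10)Mv².
Setting this equal to Mgh gives the vertical rise h = (1+k)v₀²/(2g) = 1.4×6.42²/(2×10) = 2.885 m.
The distance along the slope is d = h/sinθ = 2.885/sin11.6° ≈ 14.3 m.

d ≈ 14.3 m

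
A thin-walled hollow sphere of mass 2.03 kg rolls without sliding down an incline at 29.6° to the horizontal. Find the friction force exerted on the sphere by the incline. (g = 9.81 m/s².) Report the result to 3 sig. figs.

f ≈ 3.93 N

Here I = (2/3)MR², so the shape factor k = I/(MR²) = 2/3.
Translational: Mg sinθ − f = Ma. Rotational about the CM: fR = Iα = kMRa, so f = kMa.
Combining, a = g sinθ/(1+k) and f = kMa = kMg sinθ/(1+k).
f = (2/3) × 2.03 × 9.81 × sin29.6° / 1.667 ≈ 3.93 N.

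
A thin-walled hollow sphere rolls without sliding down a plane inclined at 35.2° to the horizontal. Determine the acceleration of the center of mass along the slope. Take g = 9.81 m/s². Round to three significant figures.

For this body I = (2/3)MR², i.e. k = I/(MR²) = 2/3.
Newton's second law down the slope: Mg sinθ − f = Ma. The torque equation fR = Iα (with α = a/R) gives f = kMa.
Eliminating f: Mg sinθ = (1+k)Ma, so a = g sinθ/(1+k) = 9.81 × sin35.2° / 1.667 ≈ 3.39 m/s².

a ≈ 3.39 m/s²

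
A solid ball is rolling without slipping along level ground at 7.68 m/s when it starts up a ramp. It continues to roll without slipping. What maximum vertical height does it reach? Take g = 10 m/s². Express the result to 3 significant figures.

For this body I = (2/5)MR², i.e. k = I/(MR²) = 0.4.
Pure rolling means v = ωR; then KE = ½Mv² + ½I(v/R)² = ½(1+k)Mv² = (7/10)Mv².
All of this converts to potential energy at the highest point: (7/10)Mv₀² = Mgh.
Thus h = (1+k)v₀²/(2g) = 1.4 × 7.68² / (2 × 10) ≈ 4.13 m.

h ≈ 4.13 m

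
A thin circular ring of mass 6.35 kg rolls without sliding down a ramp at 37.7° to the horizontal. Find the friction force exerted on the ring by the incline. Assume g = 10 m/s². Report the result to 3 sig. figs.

f ≈ 19.4 N

Here I = MR², so the shape factor k = I/(MR²) = 1.
Newton's second law down the slope: Mg sinθ − f = Ma. The torque equation fR = Iα (with α = a/R) gives f = kMa.
Combining, a = g sinθ/(1+k) and f = kMa = kMg sinθ/(1+k).
f = 1 × 6.35 × 10 × sin37.7° / 2 ≈ 19.4 N.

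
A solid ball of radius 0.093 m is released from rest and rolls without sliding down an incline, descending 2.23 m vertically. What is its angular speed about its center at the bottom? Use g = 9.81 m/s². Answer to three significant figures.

Here I = (2/5)MR², so the shape factor k = I/(MR²) = 0.4.
Pure rolling means v = ωR; then KE = ½Mv² + ½I(v/R)² = ½(1+k)Mv² = (7/10)Mv².
Energy conservation Mgh = ½(1+k)Mv² gives v = √(2gh/(1+k)) = √(2 × 9.81 × 2.23 / 1.4) = 5.59 m/s.
Then ω = v/R = 5.59 / 0.093 ≈ 60.1 rad/s.

ω ≈ 60.1 rad/s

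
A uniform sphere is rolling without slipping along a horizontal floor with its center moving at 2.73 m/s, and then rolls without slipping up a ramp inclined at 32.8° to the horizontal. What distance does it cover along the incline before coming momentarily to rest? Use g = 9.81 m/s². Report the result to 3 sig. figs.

d ≈ 0.982 m

With I = (2/5)MR², the ratio k = I/(MR²) is 0.4.
Rolling without slipping gives ω = v/R, so the total kinetic energy is ½Mv² + ½Iω² = ½(1+k)Mv² = (7/10)Mv².
Setting this equal to Mgh gives the vertical rise h = (1+k)v₀²/(2g) = 1.4×2.73²/(2×9.81) = 0.5318 m.
Along the incline, d = h/sinθ = 0.5318/sin32.8° ≈ 0.982 m.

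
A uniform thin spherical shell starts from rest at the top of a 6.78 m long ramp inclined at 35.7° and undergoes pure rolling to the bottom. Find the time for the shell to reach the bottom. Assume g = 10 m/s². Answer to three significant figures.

The moment of inertia is (2/3)MR², giving k ≡ I/(MR²) = 2/3.
Newton's second law down the slope: Mg sinθ − f = Ma. The torque equation fR = Iα (with α = a/R) gives f = kMa.
Hence a = g sinθ/(1+k) = 10×sin35.7°/1.667 = 3.501 m/s².
With constant a from rest, t = √(2L/a) = √(2·6.78/3.501) ≈ 1.97 s.

t ≈ 1.97 s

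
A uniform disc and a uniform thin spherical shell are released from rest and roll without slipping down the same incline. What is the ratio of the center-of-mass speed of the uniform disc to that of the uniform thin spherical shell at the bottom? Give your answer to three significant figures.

v_ratio ≈ 1.05

Each satisfies Mgh = ½(1+k)Mv² with k = I/(MR²), so v ∝ 1/√(1+k).
For the uniform disc k = 0.5; for the uniform thin spherical shell k = 2/3.
v₁/v₂ = √((1+k₂)/(1+k₁)) = √(1.667/1.5) ≈ 1.05.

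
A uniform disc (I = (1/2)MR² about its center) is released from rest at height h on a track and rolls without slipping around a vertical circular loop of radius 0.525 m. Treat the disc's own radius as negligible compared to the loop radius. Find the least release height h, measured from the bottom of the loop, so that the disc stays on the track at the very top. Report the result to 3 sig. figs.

The moment of inertia is (1/2)MR², giving k ≡ I/(MR²) = 0.5.
At the top, contact is just lost when gravity alone supplies the centripetal force: Mg = Mv_top²/r, i.e. v_top² = gr.
With ω = v/R, the kinetic energy at speed v is ½(1+k)Mv² = (3/4)Mv².
Energy conservation from release (height h) to the top (height 2r): Mgh = Mg(2r) + (3/4)M·gr.
Thus h_min = 2r + (1+k)r/2 = r(2 + 1.5/2) = 0.525 × 2.75 ≈ 1.44 m.

h_min ≈ 1.44 m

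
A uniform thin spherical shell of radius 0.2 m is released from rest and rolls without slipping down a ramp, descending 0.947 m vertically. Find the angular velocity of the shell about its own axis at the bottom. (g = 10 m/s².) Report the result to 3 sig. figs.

With I = (2/3)MR², the ratio k = I/(MR²) is 2/3.
Since it rolls without slipping, ω = v/R and KE = ½Mv² + ½Iω² = ½(1+k)Mv² = (5/6)Mv².
Energy conservation Mgh = ½(1+k)Mv² gives v = √(2gh/(1+k)) = √(2 × 10 × 0.947 / 1.667) = 3.371 m/s.
The angular speed follows from ω = v/R = 3.371/0.2 ≈ 16.9 rad/s.

ω ≈ 16.9 rad/s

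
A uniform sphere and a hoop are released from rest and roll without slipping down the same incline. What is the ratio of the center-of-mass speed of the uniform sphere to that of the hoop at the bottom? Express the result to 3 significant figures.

Each satisfies Mgh = ½(1+k)Mv² with k = I/(MR²), so v ∝ 1/√(1+k).
For the uniform sphere k = 0.4; for the hoop k = 1.
v₁/v₂ = √((1+k₂)/(1+k₁)) = √(2/1.4) ≈ 1.20.

v_ratio ≈ 1.20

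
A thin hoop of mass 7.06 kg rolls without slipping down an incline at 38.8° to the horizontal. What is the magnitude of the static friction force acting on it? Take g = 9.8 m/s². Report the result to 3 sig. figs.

f ≈ 21.7 N

With I = MR², the ratio k = I/(MR²) is 1.
Newton's second law down the slope: Mg sinθ − f = Ma. The torque equation fR = Iα (with α = a/R) gives f = kMa.
Combining, a = g sinθ/(1+k) and f = kMa = kMg sinθ/(1+k).
f = 1 × 7.06 × 9.8 × sin38.8° / 2 ≈ 21.7 N.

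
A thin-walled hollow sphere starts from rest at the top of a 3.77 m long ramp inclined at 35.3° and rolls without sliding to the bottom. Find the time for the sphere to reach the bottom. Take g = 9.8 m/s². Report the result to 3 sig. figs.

t ≈ 1.49 s

Here I = (2/3)MR², so the shape factor k = I/(MR²) = 2/3.
Along the incline Mg sinθ − f = Ma, and torque about the center fR = Iα = kMR²(a/R) gives f = kMa.
Hence a = g sinθ/(1+k) = 9.8×sin35.3°/1.667 = 3.398 m/s².
With constant a from rest, t = √(2L/a) = √(2·3.77/3.398) ≈ 1.49 s.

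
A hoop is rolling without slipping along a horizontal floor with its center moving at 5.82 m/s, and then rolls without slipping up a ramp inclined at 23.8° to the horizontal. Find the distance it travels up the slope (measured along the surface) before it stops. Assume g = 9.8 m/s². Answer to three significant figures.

The moment of inertia is MR², giving k ≡ I/(MR²) = 1.
The rolling condition ω = v/R makes the rotational term ½I(v/R)² = ½kMv², so KE_total = ½(1+k)Mv² = Mv².
Setting this equal to Mgh gives the vertical rise h = (1+k)v₀²/(2g) = 2×5.82²/(2×9.8) = 3.456 m.
The distance along the slope is d = h/sinθ = 3.456/sin23.8° ≈ 8.57 m.

d ≈ 8.57 m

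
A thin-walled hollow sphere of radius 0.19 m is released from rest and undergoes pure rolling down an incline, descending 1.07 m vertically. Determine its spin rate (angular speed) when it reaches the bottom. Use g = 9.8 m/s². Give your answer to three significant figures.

ω ≈ 18.7 rad/s

For this body I = (2/3)MR², i.e. k = I/(MR²) = 2/3.
The rolling condition ω = v/R makes the rotational term ½I(v/R)² = ½kMv², so KE_total = ½(1+k)Mv² = (5/6)Mv².
Energy conservation Mgh = ½(1+k)Mv² gives v = √(2gh/(1+k)) = √(2 × 9.8 × 1.07 / 1.667) = 3.547 m/s.
The angular speed follows from ω = v/R = 3.547/0.19 ≈ 18.7 rad/s.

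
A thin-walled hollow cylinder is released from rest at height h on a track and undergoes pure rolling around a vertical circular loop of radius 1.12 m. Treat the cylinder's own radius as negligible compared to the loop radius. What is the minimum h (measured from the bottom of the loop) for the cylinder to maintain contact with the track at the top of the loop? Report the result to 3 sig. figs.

Here I = MR², so the shape factor k = I/(MR²) = 1.
At the top of the loop, the minimum-contact condition is Mg = Mv_top²/r, so v_top² = gr.
With ω = v/R, the kinetic energy at speed v is ½(1+k)Mv² = Mv².
Energy conservation from release (height h) to the top (height 2r): Mgh = Mg(2r) + M·gr.
Thus h_min = 2r + (1+k)r/2 = r(2 + 2/2) = 1.12 × 3 ≈ 3.36 m.

h_min ≈ 3.36 m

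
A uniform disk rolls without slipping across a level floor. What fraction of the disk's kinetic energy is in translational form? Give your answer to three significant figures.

With I = (1/2)MR², the ratio k = I/(MR²) is 0.5.
With ω = v/R, KE_trans = ½Mv² and KE_rot = ½Iω² = ½kMv², so KE_total = ½(1+k)Mv².
The translational fraction is therefore 1/(1+k) = 1/1.5 ≈ 0.667.

fraction ≈ 0.667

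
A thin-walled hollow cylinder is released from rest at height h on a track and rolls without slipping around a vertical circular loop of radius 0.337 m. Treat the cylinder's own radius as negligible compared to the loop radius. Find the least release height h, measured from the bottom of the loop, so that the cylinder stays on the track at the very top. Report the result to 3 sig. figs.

The moment of inertia is MR², giving k ≡ I/(MR²) = 1.
At the top of the loop, the minimum-contact condition is Mg = Mv_top²/r, so v_top² = gr.
With ω = v/R, the kinetic energy at speed v is ½(1+k)Mv² = Mv².
Energy conservation from release (height h) to the top (height 2r): Mgh = Mg(2r) + M·gr.
Thus h_min = 2r + (1+k)r/2 = r(2 + 2/2) = 0.337 × 3 ≈ 1.01 m.

h_min ≈ 1.01 m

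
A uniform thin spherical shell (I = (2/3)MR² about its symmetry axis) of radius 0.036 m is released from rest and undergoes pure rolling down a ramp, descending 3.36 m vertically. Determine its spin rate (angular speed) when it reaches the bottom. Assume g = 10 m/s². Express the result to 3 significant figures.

ω ≈ 176 rad/s

Here I = (2/3)MR², so the shape factor k = I/(MR²) = 2/3.
Since it rolls without slipping, ω = v/R and KE = ½Mv² + ½Iω² = ½(1+k)Mv² = (5/6)Mv².
Energy conservation Mgh = ½(1+k)Mv² gives v = √(2gh/(1+k)) = √(2 × 10 × 3.36 / 1.667) = 6.35 m/s.
Then ω = v/R = 6.35 / 0.036 ≈ 176 rad/s.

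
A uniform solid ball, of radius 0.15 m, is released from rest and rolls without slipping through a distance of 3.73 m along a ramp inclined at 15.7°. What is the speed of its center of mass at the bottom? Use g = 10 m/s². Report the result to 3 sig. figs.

v ≈ 3.80 m/s

Here I = (2/5)MR², so the shape factor k = I/(MR²) = 0.4.
Pure rolling means v = ωR; then KE = ½Mv² + ½I(v/R)² = ½(1+k)Mv² = (7/10)Mv².
The vertical drop is h = L sinθ = 3.73 × sin15.7° = 1.009 m.
Energy conservation: Mgh = (7/10)Mv², so v = √(2gh/(1+k)) = √(2 × 10 × 1.009 / 1.4) ≈ 3.80 m/s.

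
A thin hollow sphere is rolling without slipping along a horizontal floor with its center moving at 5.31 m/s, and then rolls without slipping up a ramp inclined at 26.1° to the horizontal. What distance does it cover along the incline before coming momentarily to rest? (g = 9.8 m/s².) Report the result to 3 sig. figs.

With I = (2/3)MR², the ratio k = I/(MR²) is 2/3.
Pure rolling means v = ωR; then KE = ½Mv² + ½I(v/R)² = ½(1+k)Mv² = (5/6)Mv².
Setting this equal to Mgh gives the vertical rise h = (1+k)v₀²/(2g) = 1.667×5.31²/(2×9.8) = 2.398 m.
Along the incline, d = h/sinθ = 2.398/sin26.1° ≈ 5.45 m.

d ≈ 5.45 m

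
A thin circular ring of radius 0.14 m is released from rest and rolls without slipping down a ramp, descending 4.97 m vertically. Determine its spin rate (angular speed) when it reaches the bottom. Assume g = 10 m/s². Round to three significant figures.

ω ≈ 50.4 rad/s

Here I = MR², so the shape factor k = I/(MR²) = 1.
Rolling without slipping gives ω = v/R, so the total kinetic energy is ½Mv² + ½Iω² = ½(1+k)Mv² = Mv².
Energy conservation Mgh = ½(1+k)Mv² gives v = √(2gh/(1+k)) = √(2 × 10 × 4.97 / 2) = 7.05 m/s.
Then ω = v/R = 7.05 / 0.14 ≈ 50.4 rad/s.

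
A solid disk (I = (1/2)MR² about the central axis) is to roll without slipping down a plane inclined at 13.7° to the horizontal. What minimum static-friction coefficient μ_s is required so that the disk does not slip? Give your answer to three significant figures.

With I = (1/2)MR², the ratio k = I/(MR²) is 0.5.
Translational: Mg sinθ − f = Ma. Rotational about the CM: fR = Iα = kMRa, so f = kMa.
These give a = g sinθ/(1+k) and the required friction f = kMg sinθ/(1+k).
The normal force is N = Mg cosθ, so μ_min = f/N = k tanθ/(1+k).
μ_min = 0.5 × tan13.7° / 1.5 ≈ 0.0813.

μ_min ≈ 0.0813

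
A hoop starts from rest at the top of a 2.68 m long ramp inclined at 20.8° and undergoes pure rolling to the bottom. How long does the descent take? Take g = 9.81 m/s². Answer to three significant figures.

Here I = MR², so the shape factor k = I/(MR²) = 1.
Along the incline Mg sinθ − f = Ma, and torque about the center fR = Iα = kMR²(a/R) gives f = kMa.
Hence a = g sinθ/(1+k) = 9.81×sin20.8°/2 = 1.742 m/s².
With constant a from rest, t = √(2L/a) = √(2·2.68/1.742) ≈ 1.75 s.

t ≈ 1.75 s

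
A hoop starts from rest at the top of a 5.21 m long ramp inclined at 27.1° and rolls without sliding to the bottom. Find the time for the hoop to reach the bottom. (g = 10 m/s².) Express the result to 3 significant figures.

t ≈ 2.14 s

For this body I = MR², i.e. k = I/(MR²) = 1.
Translational: Mg sinθ − f = Ma. Rotational about the CM: fR = Iα = kMRa, so f = kMa.
Hence a = g sinθ/(1+k) = 10×sin27.1°/2 = 2.278 m/s².
With constant a from rest, t = √(2L/a) = √(2·5.21/2.278) ≈ 2.14 s.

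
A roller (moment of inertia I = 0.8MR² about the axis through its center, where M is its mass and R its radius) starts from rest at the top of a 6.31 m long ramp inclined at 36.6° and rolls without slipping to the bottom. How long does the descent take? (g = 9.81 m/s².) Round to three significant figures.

For this body I = 0.8MR², i.e. k = I/(MR²) = 0.8.
Along the incline Mg sinθ − f = Ma, and torque about the center fR = Iα = kMR²(a/R) gives f = kMa.
Hence a = g sinθ/(1+k) = 9.81×sin36.6°/1.8 = 3.249 m/s².
Starting from rest, L = ½at², so t = √(2L/a) = √(2×6.31/3.249) ≈ 1.97 s.

t ≈ 1.97 s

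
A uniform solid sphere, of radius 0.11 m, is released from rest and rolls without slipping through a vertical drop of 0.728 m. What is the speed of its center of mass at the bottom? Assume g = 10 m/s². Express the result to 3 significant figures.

v ≈ 3.22 m/s

Here I = (2/5)MR², so the shape factor k = I/(MR²) = 0.4.
Rolling without slipping gives ω = v/R, so the total kinetic energy is ½Mv² + ½Iω² = ½(1+k)Mv² = (7/10)Mv².
Energy conservation: Mgh = (7/10)Mv², so v = √(2gh/(1+k)) = √(2 × 10 × 0.728 / 1.4) ≈ 3.22 m/s.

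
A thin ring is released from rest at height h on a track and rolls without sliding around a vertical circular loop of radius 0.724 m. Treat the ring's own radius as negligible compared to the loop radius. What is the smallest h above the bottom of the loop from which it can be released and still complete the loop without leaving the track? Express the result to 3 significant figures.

h_min ≈ 2.17 m

For this body I = MR², i.e. k = I/(MR²) = 1.
At the top, contact is just lost when gravity alone supplies the centripetal force: Mg = Mv_top²/r, i.e. v_top² = gr.
With ω = v/R, the kinetic energy at speed v is ½(1+k)Mv² = Mv².
Energy conservation from release (height h) to the top (height 2r): Mgh = Mg(2r) + M·gr.
Thus h_min = 2r + (1+k)r/2 = r(2 + 2/2) = 0.724 × 3 ≈ 2.17 m.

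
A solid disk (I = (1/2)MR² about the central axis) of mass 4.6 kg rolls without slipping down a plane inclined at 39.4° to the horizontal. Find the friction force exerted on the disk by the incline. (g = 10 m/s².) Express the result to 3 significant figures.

f ≈ 9.73 N

The moment of inertia is (1/2)MR², giving k ≡ I/(MR²) = 0.5.
Newton's second law down the slope: Mg sinθ − f = Ma. The torque equation fR = Iα (with α = a/R) gives f = kMa.
Combining, a = g sinθ/(1+k) and f = kMa = kMg sinθ/(1+k).
f = 0.5 × 4.6 × 10 × sin39.4° / 1.5 ≈ 9.73 N.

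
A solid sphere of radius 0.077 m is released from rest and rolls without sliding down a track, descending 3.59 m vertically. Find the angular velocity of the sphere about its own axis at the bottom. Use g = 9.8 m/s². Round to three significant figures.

ω ≈ 92.1 rad/s

Here I = (2/5)MR², so the shape factor k = I/(MR²) = 0.4.
Since it rolls without slipping, ω = v/R and KE = ½Mv² + ½Iω² = ½(1+k)Mv² = (7/10)Mv².
Energy conservation Mgh = ½(1+k)Mv² gives v = √(2gh/(1+k)) = √(2 × 9.8 × 3.59 / 1.4) = 7.089 m/s.
The angular speed follows from ω = v/R = 7.089/0.077 ≈ 92.1 rad/s.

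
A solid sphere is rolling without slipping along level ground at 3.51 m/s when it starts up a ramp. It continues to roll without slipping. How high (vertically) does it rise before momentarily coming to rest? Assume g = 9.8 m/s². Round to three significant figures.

h ≈ 0.880 m

The moment of inertia is (2/5)MR², giving k ≡ I/(MR²) = 0.4.
Since it rolls without slipping, ω = v/R and KE = ½Mv² + ½Iω² = ½(1+k)Mv² = (7/10)Mv².
All of this converts to potential energy at the highest point: (7/10)Mv₀² = Mgh.
Thus h = (1+k)v₀²/(2g) = 1.4 × 3.51² / (2 × 9.8) ≈ 0.880 m.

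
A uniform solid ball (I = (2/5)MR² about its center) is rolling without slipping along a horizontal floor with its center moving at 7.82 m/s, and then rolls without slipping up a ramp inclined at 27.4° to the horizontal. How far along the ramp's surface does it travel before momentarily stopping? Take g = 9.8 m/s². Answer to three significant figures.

Here I = (2/5)MR², so the shape factor k = I/(MR²) = 0.4.
The rolling condition ω = v/R makes the rotational term ½I(v/R)² = ½kMv², so KE_total = ½(1+k)Mv² = (7/10)Mv².
Setting this equal to Mgh gives the vertical rise h = (1+k)v₀²/(2g) = 1.4×7.82²/(2×9.8) = 4.368 m.
The distance along the slope is d = h/sinθ = 4.368/sin27.4° ≈ 9.49 m.

d ≈ 9.49 m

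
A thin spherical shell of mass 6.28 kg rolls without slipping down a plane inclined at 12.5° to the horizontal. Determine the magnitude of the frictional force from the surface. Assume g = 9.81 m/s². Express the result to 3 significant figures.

f ≈ 5.33 N

For this body I = (2/3)MR², i.e. k = I/(MR²) = 2/3.
Along the incline Mg sinθ − f = Ma, and torque about the center fR = Iα = kMR²(a/R) gives f = kMa.
Combining, a = g sinθ/(1+k) and f = kMa = kMg sinθ/(1+k).
f = (2/3) × 6.28 × 9.81 × sin12.5° / 1.667 ≈ 5.33 N.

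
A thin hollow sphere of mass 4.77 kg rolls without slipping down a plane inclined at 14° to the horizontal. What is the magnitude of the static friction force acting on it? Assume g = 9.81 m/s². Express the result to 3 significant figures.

f ≈ 4.53 N

The moment of inertia is (2/3)MR², giving k ≡ I/(MR²) = 2/3.
Newton's second law down the slope: Mg sinθ − f = Ma. The torque equation fR = Iα (with α = a/R) gives f = kMa.
Combining, a = g sinθ/(1+k) and f = kMa = kMg sinθ/(1+k).
f = (2/3) × 4.77 × 9.81 × sin14° / 1.667 ≈ 4.53 N.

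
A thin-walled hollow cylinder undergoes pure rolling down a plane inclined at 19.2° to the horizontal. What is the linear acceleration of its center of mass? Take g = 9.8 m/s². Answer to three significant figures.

a ≈ 1.61 m/s²

With I = MR², the ratio k = I/(MR²) is 1.
Translational: Mg sinθ − f = Ma. Rotational about the CM: fR = Iα = kMRa, so f = kMa.
Eliminating f: Mg sinθ = (1+k)Ma, so a = g sinθ/(1+k) = 9.8 × sin19.2° / 2 ≈ 1.61 m/s².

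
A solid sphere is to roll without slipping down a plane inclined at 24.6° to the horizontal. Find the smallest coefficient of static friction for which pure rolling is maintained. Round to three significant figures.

For this body I = (2/5)MR², i.e. k = I/(MR²) = 0.4.
Along the incline Mg sinθ − f = Ma, and torque about the center fR = Iα = kMR²(a/R) gives f = kMa.
These give a = g sinθ/(1+k) and the required friction f = kMg sinθ/(1+k).
The normal force is N = Mg cosθ, so μ_min = f/N = k tanθ/(1+k).
μ_min = 0.4 × tan24.6° / 1.4 ≈ 0.131.

μ_min ≈ 0.131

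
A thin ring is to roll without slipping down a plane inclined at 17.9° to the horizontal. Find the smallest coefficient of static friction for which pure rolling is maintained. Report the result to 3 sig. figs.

μ_min ≈ 0.161

For this body I = MR², i.e. k = I/(MR²) = 1.
Along the incline Mg sinθ − f = Ma, and torque about the center fR = Iα = kMR²(a/R) gives f = kMa.
These give a = g sinθ/(1+k) and the required friction f = kMg sinθ/(1+k).
With N = Mg cosθ, the no-slip condition f ≤ μN gives μ_min = f/N = k tanθ/(1+k).
μ_min = 1 × tan17.9° / 2 ≈ 0.161.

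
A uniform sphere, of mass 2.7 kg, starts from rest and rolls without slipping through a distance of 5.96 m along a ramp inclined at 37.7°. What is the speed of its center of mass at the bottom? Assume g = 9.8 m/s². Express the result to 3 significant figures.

The moment of inertia is (2/5)MR², giving k ≡ I/(MR²) = 0.4.
The rolling condition ω = v/R makes the rotational term ½I(v/R)² = ½kMv², so KE_total = ½(1+k)Mv² = (7/10)Mv².
The vertical drop is h = L sinθ = 5.96 × sin37.7° = 3.645 m.
Setting Mgh = (7/10)Mv² gives v = √(2gh/(1+k)) = √(2·9.8·3.645/1.4) ≈ 7.14 m/s.

v ≈ 7.14 m/s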